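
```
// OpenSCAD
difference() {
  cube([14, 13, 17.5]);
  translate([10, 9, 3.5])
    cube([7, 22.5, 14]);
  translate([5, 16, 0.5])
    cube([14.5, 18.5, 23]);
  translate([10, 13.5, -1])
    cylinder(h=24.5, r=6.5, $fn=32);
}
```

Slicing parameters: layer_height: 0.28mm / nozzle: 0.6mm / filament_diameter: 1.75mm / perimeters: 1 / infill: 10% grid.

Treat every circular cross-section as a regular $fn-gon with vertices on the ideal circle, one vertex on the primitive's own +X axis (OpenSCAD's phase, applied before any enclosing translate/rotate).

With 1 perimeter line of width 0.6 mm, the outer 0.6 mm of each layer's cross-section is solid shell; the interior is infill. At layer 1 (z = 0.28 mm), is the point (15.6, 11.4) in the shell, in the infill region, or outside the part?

outside

At z = 0.28 mm: the 14×13 cube contributes its full rectangle; the cube at (10, 9) is absent (z outside [3.5, 17.5]); the cube at (5, 16) does not reach this height (z outside [0.5, 23.5]); the r=6.5 cylinder at (10, 13.5) contributes a regular 32-gon of circumradius 6.5; After the difference (first − rest): starting from the 14×13 cube, the r=6.5 cylinder at (10, 13.5) partially overlaps it — only the 51.89 mm² overlap (of its 131.88 mm²) is removed, clipping the outline — 1 connected region. Overall, the cross-section is a single solid region. The nearest boundary edge runs (13.61, 8.10)→(14.00, 8.41); distance from the point to it = 3.39 mm. The point is not inside any of the regions above, so it lies outside the cross-section (3.39 mm from the nearest boundary).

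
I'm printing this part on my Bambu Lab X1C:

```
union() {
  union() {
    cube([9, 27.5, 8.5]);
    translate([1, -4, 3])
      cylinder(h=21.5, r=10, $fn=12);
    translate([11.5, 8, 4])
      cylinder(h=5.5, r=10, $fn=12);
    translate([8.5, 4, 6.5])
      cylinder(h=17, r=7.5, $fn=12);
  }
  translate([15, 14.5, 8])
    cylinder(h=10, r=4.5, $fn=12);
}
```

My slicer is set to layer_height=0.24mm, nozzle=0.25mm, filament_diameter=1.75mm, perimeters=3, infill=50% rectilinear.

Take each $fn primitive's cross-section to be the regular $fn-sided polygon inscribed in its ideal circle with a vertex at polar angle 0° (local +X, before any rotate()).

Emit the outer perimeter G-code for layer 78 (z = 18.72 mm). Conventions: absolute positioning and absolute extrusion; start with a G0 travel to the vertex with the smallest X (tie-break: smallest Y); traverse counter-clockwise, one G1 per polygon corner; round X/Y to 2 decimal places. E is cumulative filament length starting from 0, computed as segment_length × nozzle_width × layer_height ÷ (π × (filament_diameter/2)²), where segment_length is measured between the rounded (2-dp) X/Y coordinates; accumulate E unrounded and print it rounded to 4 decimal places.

G0 X-9.00 Y-4.00 Z18.72
G1 X-7.66 Y-9.00 E0.1291
G1 X-4.00 Y-12.66 E0.2582
G1 X1.00 Y-14.00 E0.3874
G1 X6.00 Y-12.66 E0.5165
G1 X9.66 Y-9.00 E0.6456
G1 X11.00 Y-4.00 E0.7747
G1 X10.71 Y-2.91 E0.8029
G1 X12.25 Y-2.50 E0.8426
G1 X15.00 Y0.25 E0.9396
G1 X16.00 Y4.00 E1.0365
G1 X15.00 Y7.75 E1.1333
G1 X12.25 Y10.50 E1.2303
G1 X8.50 Y11.50 E1.3271
G1 X4.75 Y10.50 E1.4239
G1 X2.00 Y7.75 E1.5209
G1 X1.50 Y5.87 E1.5695
G1 X1.00 Y6.00 E1.5823
G1 X-4.00 Y4.66 E1.7115
G1 X-7.66 Y1.00 E1.8406
G1 X-9.00 Y-4.00 E1.9697

At z = 18.72 mm: the cube is not intersected at this z (z outside [0, 8.5]); the r=10 cylinder at (1, -4) contributes a regular 12-gon of circumradius 10; the cylinder at (11.5, 8) is not intersected at this z (z outside [4, 9.5]); the cylinder at (8.5, 4): section is a regular 12-gon, circumradius r=7.5; Taking the union: the regions partially overlap (shared area 54.77 mm²), so overlapping operands fuse into one piece — 1 connected region; the cylinder at (15, 14.5) is absent (z outside [8, 18]); Combining (union): only that combined region is present, so the union is just that shape — 1 connected region. The outline is a single polygon with 20 vertices. Extrusion per mm of travel: 0.25 × 0.24 / (π × 0.875²) = 0.024945. Accumulating E over each segment gives final E = 1.9697.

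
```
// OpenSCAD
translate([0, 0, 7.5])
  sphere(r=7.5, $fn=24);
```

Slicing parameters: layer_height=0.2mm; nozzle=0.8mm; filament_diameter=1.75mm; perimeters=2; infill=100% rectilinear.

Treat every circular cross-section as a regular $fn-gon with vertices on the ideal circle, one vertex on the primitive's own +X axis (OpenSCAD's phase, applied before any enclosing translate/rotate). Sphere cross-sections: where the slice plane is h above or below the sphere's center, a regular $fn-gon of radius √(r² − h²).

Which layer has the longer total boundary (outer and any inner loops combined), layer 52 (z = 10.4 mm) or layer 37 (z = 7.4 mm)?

layer 37 (z = 7.4 mm)

Layer 52 (z = 10.4): the sphere: section is a regular 24-gon, circumradius = √(r²−h²) = √(7.5²−2.9²) = 6.917 (perimeter = 2·24·6.917·sin(180°/24) = 43.33 mm). So its perimeter = 43.33 mm. Layer 37 (z = 7.4): the r=7.5 sphere contributes a regular 24-gon of circumradius √(7.5²−0.1²) = 7.499 (perimeter = 2·24·7.499·sin(180°/24) = 46.99 mm). So its perimeter = 46.99 mm. Layer 37 is larger (46.99 vs 43.33 mm).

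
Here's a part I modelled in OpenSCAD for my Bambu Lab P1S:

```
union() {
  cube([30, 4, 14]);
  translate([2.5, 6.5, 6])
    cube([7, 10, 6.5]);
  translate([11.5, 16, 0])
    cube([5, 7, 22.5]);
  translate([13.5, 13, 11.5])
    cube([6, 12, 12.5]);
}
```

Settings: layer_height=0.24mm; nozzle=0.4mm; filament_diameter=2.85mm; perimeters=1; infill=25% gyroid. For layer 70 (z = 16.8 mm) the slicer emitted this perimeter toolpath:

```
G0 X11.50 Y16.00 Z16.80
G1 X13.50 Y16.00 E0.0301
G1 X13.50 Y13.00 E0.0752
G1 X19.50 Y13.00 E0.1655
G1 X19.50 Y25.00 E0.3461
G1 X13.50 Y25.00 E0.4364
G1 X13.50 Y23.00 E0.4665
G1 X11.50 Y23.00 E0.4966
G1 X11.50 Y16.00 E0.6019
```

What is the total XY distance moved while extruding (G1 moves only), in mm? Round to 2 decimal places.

40.00 mm

Sum the Euclidean lengths of each G1 segment: total = 40.00 mm.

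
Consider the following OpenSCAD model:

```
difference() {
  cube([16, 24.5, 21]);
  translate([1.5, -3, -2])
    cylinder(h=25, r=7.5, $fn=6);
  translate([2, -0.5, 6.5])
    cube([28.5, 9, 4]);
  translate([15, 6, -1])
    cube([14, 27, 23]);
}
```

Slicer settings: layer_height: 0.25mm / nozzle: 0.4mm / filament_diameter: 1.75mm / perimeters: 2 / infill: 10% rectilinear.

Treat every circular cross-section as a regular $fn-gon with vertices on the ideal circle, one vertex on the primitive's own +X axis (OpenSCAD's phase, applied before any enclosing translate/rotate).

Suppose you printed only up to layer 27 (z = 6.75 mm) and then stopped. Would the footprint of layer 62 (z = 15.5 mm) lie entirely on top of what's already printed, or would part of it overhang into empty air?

Compare the two slices. At z = 6.75: the 16×24.5 cube contributes its full rectangle (area 392.00 mm²); the r=7.5 cylinder at (1.5, -3) gives a regular 6-gon of circumradius 7.5 (constant along its height) (area = (6/2)·7.500²·sin(360°/6) = 146.14 mm²); the cube at (2, -0.5) (footprint 28.5×9) is included at this height (area 256.50 mm²); the cube at (15, 6) is present — its section is the full 14×27 rectangle (area 378.00 mm²); After the difference (first − rest): starting from the 16×24.5 cube (392.00 mm²), the r=7.5 cylinder at (1.5, -3) partially overlaps it — only the 21.88 mm² overlap (of its 146.14 mm²) is removed, clipping the outline; the 28.5×9 cube at (2, -0.5) partially overlaps it — only the 104.11 mm² overlap (of its 256.50 mm²) is removed, clipping the outline; the 14×27 cube at (15, 6) partially overlaps it — only the 16.00 mm² overlap (of its 378.00 mm²) is removed, clipping the outline — area = 250.01 mm². At z = 15.5: the 16×24.5 cube contributes its full rectangle (area 392.00 mm²); the r=7.5 cylinder at (1.5, -3) gives a regular 6-gon of circumradius 7.5 (constant along its height) (area = (6/2)·7.500²·sin(360°/6) = 146.14 mm²); the cube at (2, -0.5) is not intersected at this z (z outside [6.5, 10.5]); the cube at (15, 6) (footprint 14×27) is included at this height (area 378.00 mm²); Taking the first minus the rest: starting from the 16×24.5 cube (392.00 mm²), the r=7.5 cylinder at (1.5, -3) partially overlaps it — only the 21.88 mm² overlap (of its 146.14 mm²) is removed, clipping the outline; the 14×27 cube at (15, 6) partially overlaps it — only the 18.50 mm² overlap (of its 378.00 mm²) is removed, clipping the outline — area = 351.62 mm². Checking containment: at z = 15.5 the cross-section extends beyond the z = 6.75 cross-section by about 101.61 mm².

part overhangs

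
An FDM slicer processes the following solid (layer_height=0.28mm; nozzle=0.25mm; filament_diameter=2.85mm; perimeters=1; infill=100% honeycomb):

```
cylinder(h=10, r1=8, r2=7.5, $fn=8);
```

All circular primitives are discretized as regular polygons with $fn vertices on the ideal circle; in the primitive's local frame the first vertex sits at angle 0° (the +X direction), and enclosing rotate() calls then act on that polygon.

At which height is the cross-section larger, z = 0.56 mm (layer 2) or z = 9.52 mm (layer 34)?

layer 2 (z = 0.56 mm)

Layer 2 (z = 0.56): the cone (r1=8→r2=7.5) has section circumradius 7.972 here — a regular 8-gon (area = (8/2)·7.972²·sin(360°/8) = 179.75 mm²). So its area = 179.75 mm². Layer 34 (z = 9.52): the cone (r1=8→r2=7.5) has section circumradius 7.524 here — a regular 8-gon (area = (8/2)·7.524²·sin(360°/8) = 160.12 mm²). So its area = 160.12 mm². Layer 2 is larger (179.75 vs 160.12 mm²).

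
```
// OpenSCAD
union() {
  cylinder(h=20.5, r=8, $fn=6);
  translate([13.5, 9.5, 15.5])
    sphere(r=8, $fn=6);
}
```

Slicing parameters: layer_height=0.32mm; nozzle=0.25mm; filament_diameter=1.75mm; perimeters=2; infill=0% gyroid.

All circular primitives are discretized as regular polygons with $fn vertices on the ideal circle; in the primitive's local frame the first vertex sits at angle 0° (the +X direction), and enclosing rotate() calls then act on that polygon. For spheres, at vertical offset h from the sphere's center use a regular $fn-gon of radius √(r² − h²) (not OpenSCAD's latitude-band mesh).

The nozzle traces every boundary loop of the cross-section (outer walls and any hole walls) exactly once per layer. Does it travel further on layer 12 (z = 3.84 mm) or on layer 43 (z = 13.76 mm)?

Layer 12 (z = 3.84): the r=8 cylinder contributes a regular 6-gon of circumradius 8 (perimeter = 2·6·8.000·sin(180°/6) = 48.00 mm); the sphere at (13.5, 9.5) does not reach this height (|z−center|=11.660 > r=8); Merging all regions: only the r=8 cylinder is present, so the union is just that shape — boundary = 48.00 mm. So its perimeter = 48.00 mm. Layer 43 (z = 13.76): the r=8 cylinder contributes a regular 6-gon of circumradius 8 (perimeter = 2·6·8.000·sin(180°/6) = 48.00 mm); the r=8 sphere at (13.5, 9.5) slices to a regular 6-gon of circumradius 7.808 (√(r²−h²) with h=1.74 from center) (perimeter = 2·6·7.808·sin(180°/6) = 46.85 mm); Taking the union: the 2 present regions are separate (no shared area or edge), so areas and boundary lengths simply add and each stays a separate island — boundary = 94.85 mm. So its perimeter = 94.85 mm. Layer 43 is larger (94.85 vs 48.00 mm).

layer 43 (z = 13.76 mm)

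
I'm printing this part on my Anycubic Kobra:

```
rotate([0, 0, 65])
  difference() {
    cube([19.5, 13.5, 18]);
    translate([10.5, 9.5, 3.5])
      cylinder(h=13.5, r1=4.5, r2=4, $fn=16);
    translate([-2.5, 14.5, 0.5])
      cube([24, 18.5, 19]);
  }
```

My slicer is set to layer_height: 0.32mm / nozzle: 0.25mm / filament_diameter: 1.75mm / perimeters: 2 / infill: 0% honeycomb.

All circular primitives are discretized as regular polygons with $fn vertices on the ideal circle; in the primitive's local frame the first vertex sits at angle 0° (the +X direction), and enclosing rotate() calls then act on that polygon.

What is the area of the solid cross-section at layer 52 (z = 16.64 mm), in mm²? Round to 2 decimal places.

213.94 mm²

At z = 16.64 mm: the 19.5×13.5 cube contributes its full rectangle (area 263.25 mm²); the cone at (10.5, 9.5) contributes a regular 16-gon of circumradius 4.013 (interpolated between r1=4.5 and r2=4 at t=0.973) (area = (16/2)·4.013²·sin(360°/16) = 49.31 mm²); the cube at (-2.5, 14.5) (footprint 24×18.5) is included at this height (area 444.00 mm²); After the difference (first − rest): starting from the 19.5×13.5 cube (263.25 mm²), the cone at (10.5, 9.5) partially overlaps it — only the 49.31 mm² overlap (of its 49.31 mm²) is removed, clipping the outline; the 24×18.5 cube at (-2.5, 14.5) misses the remaining region (no effect) — area = 213.94 mm²; (whole slice rotated 65° about Z — lengths, areas and connectivity unchanged). Overall, the cross-section is a single solid region. Net area = 213.94 mm².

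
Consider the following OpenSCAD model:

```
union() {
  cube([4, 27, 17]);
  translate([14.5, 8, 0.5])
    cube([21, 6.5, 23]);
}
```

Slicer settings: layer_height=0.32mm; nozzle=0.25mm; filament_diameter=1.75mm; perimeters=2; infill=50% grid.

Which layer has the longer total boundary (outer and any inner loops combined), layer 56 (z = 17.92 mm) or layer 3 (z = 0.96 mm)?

layer 3 (z = 0.96 mm)

Layer 56 (z = 17.92): the cube does not reach this height (z outside [0, 17]); the 21×6.5 cube at (14.5, 8) contributes its full rectangle (perimeter 55.00 mm); Taking the union: only the 21×6.5 cube at (14.5, 8) is present, so the union is just that shape — boundary = 55.00 mm. So its perimeter = 55.00 mm. Layer 3 (z = 0.96): the cube (footprint 4×27) is included at this height (perimeter 62.00 mm); the cube at (14.5, 8) is present — its section is the full 21×6.5 rectangle (perimeter 55.00 mm); Taking the union: the 2 present regions are separate (no shared area or edge), so areas and boundary lengths simply add and each stays a separate island — boundary = 117.00 mm. So its perimeter = 117.00 mm. Layer 3 is larger (117.00 vs 55.00 mm).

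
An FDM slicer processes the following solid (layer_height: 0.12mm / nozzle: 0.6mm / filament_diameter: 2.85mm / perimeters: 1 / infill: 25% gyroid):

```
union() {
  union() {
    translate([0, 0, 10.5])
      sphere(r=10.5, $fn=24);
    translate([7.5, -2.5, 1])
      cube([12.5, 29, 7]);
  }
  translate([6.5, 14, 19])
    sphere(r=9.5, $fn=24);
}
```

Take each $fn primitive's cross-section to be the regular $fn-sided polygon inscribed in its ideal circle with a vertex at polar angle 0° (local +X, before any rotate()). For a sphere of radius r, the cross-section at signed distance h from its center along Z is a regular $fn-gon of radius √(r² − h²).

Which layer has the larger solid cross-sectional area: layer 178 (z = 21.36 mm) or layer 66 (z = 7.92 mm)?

Layer 178 (z = 21.36): the sphere is absent (|z−center|=10.860 > r=10.5); the cube at (7.5, -2.5) is not intersected at this z (z outside [1, 8]); Combining (union): nothing is present at this height; the r=9.5 sphere at (6.5, 14) slices to a regular 24-gon of circumradius 9.202 (√(r²−h²) with h=2.36 from center) (area = (24/2)·9.202²·sin(360°/24) = 263.00 mm²); Combining (union): only the r=9.5 sphere at (6.5, 14) is present, so the union is just that shape — area = 263.00 mm². So its area = 263.00 mm². Layer 66 (z = 7.92): the sphere: section is a regular 24-gon, circumradius = √(r²−h²) = √(10.5²−2.58²) = 10.178 (area = (24/2)·10.178²·sin(360°/24) = 321.74 mm²); the cube at (7.5, -2.5) is present — its section is the full 12.5×29 rectangle (area 362.50 mm²); Merging all regions: the regions partially overlap — summed areas 684.24 mm² minus the doubly-counted overlap 18.48 mm² gives 665.76 mm² — area = 665.76 mm²; the sphere at (6.5, 14) does not reach this height (|z−center|=11.080 > r=9.5); Combining (union): only that combined region is present, so the union is just that shape — area = 665.76 mm². So its area = 665.76 mm². Layer 66 is larger (665.76 vs 263.00 mm²).

layer 66 (z = 7.92 mm)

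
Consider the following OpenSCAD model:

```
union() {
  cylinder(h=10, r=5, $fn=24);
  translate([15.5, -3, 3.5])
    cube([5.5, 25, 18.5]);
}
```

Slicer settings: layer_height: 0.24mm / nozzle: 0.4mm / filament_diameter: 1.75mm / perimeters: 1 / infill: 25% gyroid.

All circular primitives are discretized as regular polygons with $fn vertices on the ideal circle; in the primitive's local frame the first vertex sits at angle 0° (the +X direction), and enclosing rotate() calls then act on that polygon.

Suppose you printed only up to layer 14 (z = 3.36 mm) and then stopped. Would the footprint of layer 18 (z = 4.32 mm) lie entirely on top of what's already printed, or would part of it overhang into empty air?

Compare the two slices. At z = 3.36: the r=5 cylinder contributes a regular 24-gon of circumradius 5 (area = (24/2)·5.000²·sin(360°/24) = 77.65 mm²); the cube at (15.5, -3) is absent (z outside [3.5, 22]); Merging all regions: only the r=5 cylinder is present, so the union is just that shape — area = 77.65 mm². At z = 4.32: the r=5 cylinder contributes a regular 24-gon of circumradius 5 (area = (24/2)·5.000²·sin(360°/24) = 77.65 mm²); the cube at (15.5, -3) is present — its section is the full 5.5×25 rectangle (area 137.50 mm²); Combining (union): the 2 present regions are separate (no shared area or edge), so areas and boundary lengths simply add and each stays a separate island — area = 215.15 mm². Checking containment: at z = 4.32 the cross-section extends beyond the z = 3.36 cross-section by about 137.50 mm².

part overhangs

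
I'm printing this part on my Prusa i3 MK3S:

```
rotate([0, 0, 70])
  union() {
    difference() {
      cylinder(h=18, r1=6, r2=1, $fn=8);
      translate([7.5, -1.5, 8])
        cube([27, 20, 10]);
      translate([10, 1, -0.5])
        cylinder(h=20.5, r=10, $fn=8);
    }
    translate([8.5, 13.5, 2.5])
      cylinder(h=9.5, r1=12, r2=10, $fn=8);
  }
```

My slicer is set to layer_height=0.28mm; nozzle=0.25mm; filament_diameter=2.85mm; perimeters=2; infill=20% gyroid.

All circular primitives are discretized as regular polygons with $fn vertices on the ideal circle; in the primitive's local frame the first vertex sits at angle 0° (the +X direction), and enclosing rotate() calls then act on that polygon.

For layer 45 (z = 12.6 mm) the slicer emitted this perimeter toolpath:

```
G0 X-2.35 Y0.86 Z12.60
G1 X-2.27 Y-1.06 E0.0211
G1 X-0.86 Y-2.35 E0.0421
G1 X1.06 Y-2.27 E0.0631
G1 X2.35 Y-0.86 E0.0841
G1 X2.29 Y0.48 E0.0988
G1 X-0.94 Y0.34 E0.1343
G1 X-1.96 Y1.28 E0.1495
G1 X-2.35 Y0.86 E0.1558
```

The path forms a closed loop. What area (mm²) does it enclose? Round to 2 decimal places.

Apply the shoelace formula to the sequence of (X, Y) vertices; enclosed area = 11.42 mm².

11.42 mm²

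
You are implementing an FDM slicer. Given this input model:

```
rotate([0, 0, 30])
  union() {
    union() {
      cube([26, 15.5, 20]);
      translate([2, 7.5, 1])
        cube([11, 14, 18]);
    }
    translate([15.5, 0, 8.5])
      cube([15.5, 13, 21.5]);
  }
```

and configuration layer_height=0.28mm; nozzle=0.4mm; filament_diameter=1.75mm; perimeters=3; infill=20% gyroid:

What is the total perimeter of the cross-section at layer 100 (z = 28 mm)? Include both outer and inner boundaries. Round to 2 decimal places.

At z = 28 mm: the cube is not intersected at this z (z outside [0, 20]); the cube at (2, 7.5) does not reach this height (z outside [1, 19]); Merging all regions: nothing is present at this height; the cube at (15.5, 0) is present — its section is the full 15.5×13 rectangle (perimeter 57.00 mm); Combining (union): only the 15.5×13 cube at (15.5, 0) is present, so the union is just that shape — boundary = 57.00 mm; (rotated 30° about Z; rotation is an isometry so areas/perimeters/island counts are preserved). Overall, the cross-section is a single solid region. Total boundary length (outer) = 57.00 mm.

57.00 mm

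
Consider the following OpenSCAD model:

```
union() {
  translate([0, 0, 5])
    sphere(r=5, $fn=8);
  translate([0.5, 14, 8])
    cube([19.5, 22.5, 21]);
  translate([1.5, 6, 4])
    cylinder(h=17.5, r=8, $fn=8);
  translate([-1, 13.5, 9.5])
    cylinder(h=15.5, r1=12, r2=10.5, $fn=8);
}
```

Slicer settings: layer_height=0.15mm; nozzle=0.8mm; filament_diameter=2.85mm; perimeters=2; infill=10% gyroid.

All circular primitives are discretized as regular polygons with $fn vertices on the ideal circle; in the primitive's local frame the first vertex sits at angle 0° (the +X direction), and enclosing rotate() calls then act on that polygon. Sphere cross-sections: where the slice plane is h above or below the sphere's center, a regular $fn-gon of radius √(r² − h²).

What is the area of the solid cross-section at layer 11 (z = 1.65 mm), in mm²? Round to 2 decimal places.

38.97 mm²

At z = 1.65 mm: the r=5 sphere contributes a regular 8-gon of circumradius √(5²−3.35²) = 3.712 (area = (8/2)·3.712²·sin(360°/8) = 38.97 mm²); the cube at (0.5, 14) does not reach this height (z outside [8, 29]); the cylinder at (1.5, 6) is not intersected at this z (z outside [4, 21.5]); the cone at (-1, 13.5) does not reach this height (z outside [9.5, 25]); Taking the union: only the r=5 sphere is present, so the union is just that shape — area = 38.97 mm². Overall, the cross-section is a single solid region. Net area = 38.97 mm².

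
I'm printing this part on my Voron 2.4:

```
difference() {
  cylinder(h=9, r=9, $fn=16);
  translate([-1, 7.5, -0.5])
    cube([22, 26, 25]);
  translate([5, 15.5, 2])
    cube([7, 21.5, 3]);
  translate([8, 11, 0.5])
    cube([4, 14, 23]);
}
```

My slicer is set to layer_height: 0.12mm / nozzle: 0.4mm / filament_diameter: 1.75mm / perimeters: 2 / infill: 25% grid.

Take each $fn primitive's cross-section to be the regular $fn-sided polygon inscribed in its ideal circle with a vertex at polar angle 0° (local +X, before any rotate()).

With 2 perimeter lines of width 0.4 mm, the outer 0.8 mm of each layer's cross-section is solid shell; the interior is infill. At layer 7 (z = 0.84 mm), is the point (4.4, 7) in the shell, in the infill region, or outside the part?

shell

At z = 0.84 mm: the r=9 cylinder gives a regular 16-gon of circumradius 9 (constant along its height); the cube at (-1, 7.5) (footprint 22×26) is included at this height; the cube at (5, 15.5) does not reach this height (z outside [2, 5]); the 4×14 cube at (8, 11) contributes its full rectangle; After the difference (first − rest): starting from the r=9 cylinder, the 22×26 cube at (-1, 7.5) partially overlaps it — only the 5.88 mm² overlap (of its 572.00 mm²) is removed, clipping the outline; the 4×14 cube at (8, 11) misses the remaining region (no effect) — 1 connected region. Overall, the cross-section is a single solid region. The nearest boundary edge runs (-1.00, 7.50)→(4.66, 7.50); distance from the point to it = 0.50 mm. The point is inside the cross-section, 0.50 mm from the nearest boundary — within the 0.8 mm shell band (2 × 0.4).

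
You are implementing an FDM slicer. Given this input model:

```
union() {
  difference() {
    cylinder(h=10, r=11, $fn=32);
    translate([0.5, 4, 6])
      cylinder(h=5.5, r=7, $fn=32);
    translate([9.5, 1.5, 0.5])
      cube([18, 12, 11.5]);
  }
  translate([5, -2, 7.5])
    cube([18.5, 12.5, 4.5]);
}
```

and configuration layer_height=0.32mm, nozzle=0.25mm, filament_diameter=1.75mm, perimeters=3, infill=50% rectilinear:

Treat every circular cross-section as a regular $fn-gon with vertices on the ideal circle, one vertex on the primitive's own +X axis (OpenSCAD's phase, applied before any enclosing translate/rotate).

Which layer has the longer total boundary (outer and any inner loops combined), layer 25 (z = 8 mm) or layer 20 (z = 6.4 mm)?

layer 25 (z = 8 mm)

Layer 25 (z = 8): the cylinder: section is a regular 32-gon, circumradius r=11 (perimeter = 2·32·11.000·sin(180°/32) = 69.00 mm); the cylinder at (0.5, 4): section is a regular 32-gon, circumradius r=7 (perimeter = 2·32·7.000·sin(180°/32) = 43.91 mm); the cube at (9.5, 1.5) (footprint 18×12) is included at this height (perimeter 60.00 mm); After the difference (first − rest): starting from the r=11 cylinder, the r=7 cylinder at (0.5, 4) partially overlaps it — only the 152.87 mm² overlap (of its 152.95 mm²) is removed, clipping the outline; the 18×12 cube at (9.5, 1.5) partially overlaps it — only the 3.28 mm² overlap (of its 216.00 mm²) is removed, clipping the outline — boundary = 110.27 mm; the 18.5×12.5 cube at (5, -2) contributes its full rectangle (perimeter 62.00 mm); Combining (union): the regions partially overlap (shared area 31.73 mm²), so the edge portions inside another operand are dropped and the merged outline is re-measured after clipping — boundary = 138.08 mm. So its perimeter = 138.08 mm. Layer 20 (z = 6.4): the r=11 cylinder contributes a regular 32-gon of circumradius 11 (perimeter = 2·32·11.000·sin(180°/32) = 69.00 mm); the r=7 cylinder at (0.5, 4) contributes a regular 32-gon of circumradius 7 (perimeter = 2·32·7.000·sin(180°/32) = 43.91 mm); the cube at (9.5, 1.5) is present — its section is the full 18×12 rectangle (perimeter 60.00 mm); Taking the first minus the rest: starting from the r=11 cylinder, the r=7 cylinder at (0.5, 4) partially overlaps it — only the 152.87 mm² overlap (of its 152.95 mm²) is removed, clipping the outline; the 18×12 cube at (9.5, 1.5) partially overlaps it — only the 3.28 mm² overlap (of its 216.00 mm²) is removed, clipping the outline — boundary = 110.27 mm; the cube at (5, -2) does not reach this height (z outside [7.5, 12]); Taking the union: only that combined region is present, so the union is just that shape — boundary = 110.27 mm. So its perimeter = 110.27 mm. Layer 25 is larger (138.08 vs 110.27 mm).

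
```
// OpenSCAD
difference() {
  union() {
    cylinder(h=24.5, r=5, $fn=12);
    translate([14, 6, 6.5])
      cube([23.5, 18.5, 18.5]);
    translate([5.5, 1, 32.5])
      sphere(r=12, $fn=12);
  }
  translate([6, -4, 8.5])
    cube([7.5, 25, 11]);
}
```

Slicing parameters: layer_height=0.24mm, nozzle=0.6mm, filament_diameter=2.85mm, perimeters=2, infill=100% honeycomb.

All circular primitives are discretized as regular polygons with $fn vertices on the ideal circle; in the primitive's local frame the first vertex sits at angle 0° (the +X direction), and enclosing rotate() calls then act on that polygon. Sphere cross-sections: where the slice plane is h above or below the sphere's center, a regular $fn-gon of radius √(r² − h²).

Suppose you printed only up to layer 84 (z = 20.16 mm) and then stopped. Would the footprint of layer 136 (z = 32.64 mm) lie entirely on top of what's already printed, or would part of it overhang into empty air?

Compare the two slices. At z = 20.16: the r=5 cylinder contributes a regular 12-gon of circumradius 5 (area = (12/2)·5.000²·sin(360°/12) = 75.00 mm²); the cube at (14, 6) is present — its section is the full 23.5×18.5 rectangle (area 434.75 mm²); the sphere at (5.5, 1) is not intersected at this z (|z−center|=12.340 > r=12); Combining (union): the 2 present regions are separate (no shared area or edge), so areas and boundary lengths simply add and each stays a separate island — area = 509.75 mm²; the cube at (6, -4) does not reach this height (z outside [8.5, 19.5]); Taking the first minus the rest: none of the subtracted shapes is present at this height, so the result so far is unchanged — area = 509.75 mm². At z = 32.64: the cylinder is not intersected at this z (z outside [0, 24.5]); the cube at (14, 6) is not intersected at this z (z outside [6.5, 25]); the r=12 sphere at (5.5, 1) slices to a regular 12-gon of circumradius 11.999 (√(r²−h²) with h=0.14 from center) (area = (12/2)·11.999²·sin(360°/12) = 431.94 mm²); Combining (union): only the r=12 sphere at (5.5, 1) is present, so the union is just that shape — area = 431.94 mm²; the cube at (6, -4) is not intersected at this z (z outside [8.5, 19.5]); Taking the first minus the rest: none of the subtracted shapes is present at this height, so that combined region is unchanged — area = 431.94 mm². Checking containment: at z = 32.64 the cross-section extends beyond the z = 20.16 cross-section by about 353.13 mm².

part overhangs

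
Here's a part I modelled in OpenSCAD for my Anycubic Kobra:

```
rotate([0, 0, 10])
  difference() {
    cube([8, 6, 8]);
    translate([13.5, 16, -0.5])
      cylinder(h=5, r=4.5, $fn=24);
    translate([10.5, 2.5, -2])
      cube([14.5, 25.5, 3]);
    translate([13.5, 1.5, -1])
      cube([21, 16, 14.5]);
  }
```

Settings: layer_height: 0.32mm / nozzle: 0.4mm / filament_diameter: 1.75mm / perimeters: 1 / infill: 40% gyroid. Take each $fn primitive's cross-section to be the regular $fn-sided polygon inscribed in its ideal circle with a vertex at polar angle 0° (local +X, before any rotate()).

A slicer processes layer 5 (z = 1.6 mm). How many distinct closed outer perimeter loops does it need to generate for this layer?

At z = 1.6 mm: the cube is present — its section is the full 8×6 rectangle; the r=4.5 cylinder at (13.5, 16) gives a regular 24-gon of circumradius 4.5 (constant along its height); the cube at (10.5, 2.5) does not reach this height (z outside [-2, 1]); the 21×16 cube at (13.5, 1.5) contributes its full rectangle; Taking the first minus the rest: starting from the 8×6 cube, the r=4.5 cylinder at (13.5, 16) misses the remaining region (no effect); the 21×16 cube at (13.5, 1.5) misses the remaining region (no effect) — 1 connected region; (rotated 10° about Z; rotation is an isometry so areas/perimeters/island counts are preserved). The result has 1 disconnected region.

1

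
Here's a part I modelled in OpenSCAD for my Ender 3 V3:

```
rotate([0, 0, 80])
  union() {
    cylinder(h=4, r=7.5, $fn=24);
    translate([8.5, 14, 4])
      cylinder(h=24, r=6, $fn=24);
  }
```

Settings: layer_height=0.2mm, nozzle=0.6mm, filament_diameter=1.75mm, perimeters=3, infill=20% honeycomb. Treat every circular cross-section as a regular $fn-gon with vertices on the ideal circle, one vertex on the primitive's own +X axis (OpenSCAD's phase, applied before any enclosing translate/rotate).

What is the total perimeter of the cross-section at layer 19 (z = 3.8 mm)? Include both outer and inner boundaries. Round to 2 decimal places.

46.99 mm

At z = 3.8 mm: the r=7.5 cylinder gives a regular 24-gon of circumradius 7.5 (constant along its height) (perimeter = 2·24·7.500·sin(180°/24) = 46.99 mm); the cylinder at (8.5, 14) is absent (z outside [4, 28]); Merging all regions: only the r=7.5 cylinder is present, so the union is just that shape — boundary = 46.99 mm; (rotated 80° about Z; rotation is an isometry so areas/perimeters/island counts are preserved). Overall, the cross-section is a single solid region. Total boundary length (outer) = 46.99 mm.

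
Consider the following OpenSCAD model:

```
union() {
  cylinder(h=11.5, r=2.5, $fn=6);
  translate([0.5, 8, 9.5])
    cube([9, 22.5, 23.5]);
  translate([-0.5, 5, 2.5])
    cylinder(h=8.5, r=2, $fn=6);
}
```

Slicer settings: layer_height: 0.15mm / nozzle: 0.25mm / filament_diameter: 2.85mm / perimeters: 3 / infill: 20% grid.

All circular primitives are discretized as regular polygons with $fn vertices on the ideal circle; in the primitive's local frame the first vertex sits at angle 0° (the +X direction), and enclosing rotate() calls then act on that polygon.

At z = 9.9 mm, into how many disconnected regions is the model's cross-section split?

3

At z = 9.9 mm: the r=2.5 cylinder contributes a regular 6-gon of circumradius 2.5; the cube at (0.5, 8) (footprint 9×22.5) is included at this height; the cylinder at (-0.5, 5): section is a regular 6-gon, circumradius r=2; Merging all regions: the 3 present regions are separate (no shared area or edge), so areas and boundary lengths simply add and each stays a separate island — 3 connected regions. The result has 3 disconnected regions.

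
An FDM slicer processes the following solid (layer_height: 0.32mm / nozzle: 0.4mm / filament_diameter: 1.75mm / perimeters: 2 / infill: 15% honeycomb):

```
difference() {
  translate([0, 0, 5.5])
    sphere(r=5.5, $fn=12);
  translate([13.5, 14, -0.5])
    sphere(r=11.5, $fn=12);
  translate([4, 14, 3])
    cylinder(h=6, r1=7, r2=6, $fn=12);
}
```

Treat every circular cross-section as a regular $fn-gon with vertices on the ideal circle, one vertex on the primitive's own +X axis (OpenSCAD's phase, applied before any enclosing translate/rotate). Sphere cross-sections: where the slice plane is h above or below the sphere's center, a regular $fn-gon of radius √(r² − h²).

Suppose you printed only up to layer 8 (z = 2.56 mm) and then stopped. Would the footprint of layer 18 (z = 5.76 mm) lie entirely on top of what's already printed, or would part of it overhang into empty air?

part overhangs

Compare the two slices. At z = 2.56: the r=5.5 sphere contributes a regular 12-gon of circumradius √(5.5²−2.94²) = 4.648 (area = (12/2)·4.648²·sin(360°/12) = 64.82 mm²); the r=11.5 sphere at (13.5, 14) slices to a regular 12-gon of circumradius 11.085 (√(r²−h²) with h=3.06 from center) (area = (12/2)·11.085²·sin(360°/12) = 368.66 mm²); the cone at (4, 14) is not intersected at this z (z outside [3, 9]); After the difference (first − rest): starting from the r=5.5 sphere (64.82 mm²), the r=11.5 sphere at (13.5, 14) misses the remaining region (no effect) — area = 64.82 mm². At z = 5.76: the r=5.5 sphere contributes a regular 12-gon of circumradius √(5.5²−0.26²) = 5.494 (area = (12/2)·5.494²·sin(360°/12) = 90.55 mm²); the r=11.5 sphere at (13.5, 14) slices to a regular 12-gon of circumradius 9.647 (√(r²−h²) with h=6.26 from center) (area = (12/2)·9.647²·sin(360°/12) = 279.19 mm²); the cone at (4, 14) contributes a regular 12-gon of circumradius 6.540 (interpolated between r1=7 and r2=6 at t=0.460) (area = (12/2)·6.540²·sin(360°/12) = 128.31 mm²); After the difference (first − rest): starting from the r=5.5 sphere (90.55 mm²), the r=11.5 sphere at (13.5, 14) misses the remaining region (no effect); the cone at (4, 14) misses the remaining region (no effect) — area = 90.55 mm². Checking containment: at z = 5.76 the cross-section extends beyond the z = 2.56 cross-section by about 25.73 mm².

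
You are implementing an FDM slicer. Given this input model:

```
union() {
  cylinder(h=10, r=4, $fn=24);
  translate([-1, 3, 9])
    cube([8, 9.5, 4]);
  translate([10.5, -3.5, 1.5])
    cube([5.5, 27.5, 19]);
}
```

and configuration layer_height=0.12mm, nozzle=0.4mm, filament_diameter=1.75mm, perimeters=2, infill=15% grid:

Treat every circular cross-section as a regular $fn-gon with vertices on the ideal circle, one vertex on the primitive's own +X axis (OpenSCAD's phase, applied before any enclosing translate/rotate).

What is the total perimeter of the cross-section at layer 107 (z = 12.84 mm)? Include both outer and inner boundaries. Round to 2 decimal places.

At z = 12.84 mm: the cylinder is absent (z outside [0, 10]); the 8×9.5 cube at (-1, 3) contributes its full rectangle (perimeter 35.00 mm); the cube at (10.5, -3.5) is present — its section is the full 5.5×27.5 rectangle (perimeter 66.00 mm); Merging all regions: the 2 present regions are separate (no shared area or edge), so areas and boundary lengths simply add and each stays a separate island — boundary = 101.00 mm. Overall, the cross-section has 2 separate islands. Total boundary length (outer) = 101.00 mm.

101.00 mm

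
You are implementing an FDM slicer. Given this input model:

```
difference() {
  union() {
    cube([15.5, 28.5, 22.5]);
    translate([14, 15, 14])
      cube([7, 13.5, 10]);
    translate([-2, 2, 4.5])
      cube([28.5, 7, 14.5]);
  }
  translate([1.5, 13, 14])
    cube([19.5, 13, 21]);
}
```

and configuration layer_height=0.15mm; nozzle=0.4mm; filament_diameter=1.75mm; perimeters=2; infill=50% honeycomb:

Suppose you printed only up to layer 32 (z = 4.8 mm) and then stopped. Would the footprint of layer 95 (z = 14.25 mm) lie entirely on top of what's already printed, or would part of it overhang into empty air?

Compare the two slices. At z = 4.8: the 15.5×28.5 cube contributes its full rectangle (area 441.75 mm²); the cube at (14, 15) is not intersected at this z (z outside [14, 24]); the 28.5×7 cube at (-2, 2) contributes its full rectangle (area 199.50 mm²); Combining (union): the regions partially overlap — summed areas 641.25 mm² minus the doubly-counted overlap 108.50 mm² gives 532.75 mm² — area = 532.75 mm²; the cube at (1.5, 13) is absent (z outside [14, 35]); After the difference (first − rest): none of the subtracted shapes is present at this height, so the result so far is unchanged — area = 532.75 mm². At z = 14.25: the cube is present — its section is the full 15.5×28.5 rectangle (area 441.75 mm²); the cube at (14, 15) is present — its section is the full 7×13.5 rectangle (area 94.50 mm²); the 28.5×7 cube at (-2, 2) contributes its full rectangle (area 199.50 mm²); Merging all regions: the regions partially overlap — summed areas 735.75 mm² minus the doubly-counted overlap 128.75 mm² gives 607.00 mm² — area = 607.00 mm²; the cube at (1.5, 13) (footprint 19.5×13) is included at this height (area 253.50 mm²); Subtracting the remaining from the first: starting from that combined region (607.00 mm²), the 19.5×13 cube at (1.5, 13) partially overlaps it — only the 242.50 mm² overlap (of its 253.50 mm²) is removed, clipping the outline — area = 364.50 mm². Checking containment: at z = 14.25 the cross-section extends beyond the z = 4.8 cross-section by about 13.75 mm².

part overhangs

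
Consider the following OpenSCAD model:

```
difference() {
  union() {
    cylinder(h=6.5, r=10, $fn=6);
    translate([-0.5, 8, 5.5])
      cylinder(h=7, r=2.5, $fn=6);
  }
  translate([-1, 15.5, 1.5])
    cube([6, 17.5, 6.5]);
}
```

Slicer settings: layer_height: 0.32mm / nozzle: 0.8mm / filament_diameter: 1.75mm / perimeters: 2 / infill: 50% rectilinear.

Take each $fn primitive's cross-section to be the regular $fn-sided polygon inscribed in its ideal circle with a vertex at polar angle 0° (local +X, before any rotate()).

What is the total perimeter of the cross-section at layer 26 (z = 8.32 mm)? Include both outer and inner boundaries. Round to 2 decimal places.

15.00 mm

At z = 8.32 mm: the cylinder is absent (z outside [0, 6.5]); the cylinder at (-0.5, 8): section is a regular 6-gon, circumradius r=2.5 (perimeter = 2·6·2.500·sin(180°/6) = 15.00 mm); Combining (union): only the r=2.5 cylinder at (-0.5, 8) is present, so the union is just that shape — boundary = 15.00 mm; the cube at (-1, 15.5) is absent (z outside [1.5, 8]); After the difference (first − rest): none of the subtracted shapes is present at this height, so the result so far is unchanged — boundary = 15.00 mm. Overall, the cross-section is a single solid region. Total boundary length (outer) = 15.00 mm.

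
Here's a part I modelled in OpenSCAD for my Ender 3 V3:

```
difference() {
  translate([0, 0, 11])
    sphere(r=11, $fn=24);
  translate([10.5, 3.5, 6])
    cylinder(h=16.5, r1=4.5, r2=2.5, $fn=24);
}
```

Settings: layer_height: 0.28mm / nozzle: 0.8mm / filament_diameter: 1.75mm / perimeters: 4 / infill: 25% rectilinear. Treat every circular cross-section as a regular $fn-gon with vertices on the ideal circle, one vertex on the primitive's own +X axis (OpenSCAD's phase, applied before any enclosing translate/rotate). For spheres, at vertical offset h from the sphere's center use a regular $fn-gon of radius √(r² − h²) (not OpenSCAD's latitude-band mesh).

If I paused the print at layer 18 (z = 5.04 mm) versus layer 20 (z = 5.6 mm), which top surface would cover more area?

Layer 18 (z = 5.04): the r=11 sphere contributes a regular 24-gon of circumradius √(11²−5.96²) = 9.245 (area = (24/2)·9.245²·sin(360°/24) = 265.48 mm²); the cone at (10.5, 3.5) is absent (z outside [6, 22.5]); Taking the first minus the rest: none of the subtracted shapes is present at this height, so the r=11 sphere is unchanged — area = 265.48 mm². So its area = 265.48 mm². Layer 20 (z = 5.6): the sphere: section is a regular 24-gon, circumradius = √(r²−h²) = √(11²−5.4²) = 9.583 (area = (24/2)·9.583²·sin(360°/24) = 285.24 mm²); the cone at (10.5, 3.5) does not reach this height (z outside [6, 22.5]); Subtracting the remaining from the first: none of the subtracted shapes is present at this height, so the r=11 sphere is unchanged — area = 285.24 mm². So its area = 285.24 mm². Layer 20 is larger (285.24 vs 265.48 mm²).

layer 20 (z = 5.6 mm)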